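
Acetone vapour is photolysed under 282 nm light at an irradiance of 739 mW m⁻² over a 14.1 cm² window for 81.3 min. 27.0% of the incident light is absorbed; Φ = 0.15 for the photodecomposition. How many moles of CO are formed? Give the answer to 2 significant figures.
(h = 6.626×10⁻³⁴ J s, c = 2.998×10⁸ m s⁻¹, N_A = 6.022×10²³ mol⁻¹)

4.9×10⁻⁷ mol

Photon energy at 282 nm: hc/λ = (6.626×10⁻³⁴)(2.998×10⁸)/(282×10⁻⁹) = 7.044×10⁻¹⁹ J.
Energy delivered: (739 mW m⁻²)(14.1×10⁻⁴ m²)(4878 s) = 5.083 J.
Photons incident: 5.083 / 7.044×10⁻¹⁹ = 7.216×10¹⁸, i.e. 7.216×10¹⁸/6.022×10²³ = 1.198×10⁻⁵ mol.
Photons absorbed: 0.270 × 1.198×10⁻⁵ = 3.235×10⁻⁶ mol.
Product: Φ × n_abs = 0.15 × 3.235×10⁻⁶ = 4.852×10⁻⁷ mol.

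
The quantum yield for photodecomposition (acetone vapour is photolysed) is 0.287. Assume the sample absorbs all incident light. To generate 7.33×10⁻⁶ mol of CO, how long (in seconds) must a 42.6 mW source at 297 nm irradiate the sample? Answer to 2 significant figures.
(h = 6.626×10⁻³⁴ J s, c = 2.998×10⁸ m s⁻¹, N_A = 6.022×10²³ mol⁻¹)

t ≈ 240 s

Photons that must be absorbed: 7.33×10⁻⁶ / 0.287 = 2.554×10⁻⁵ mol.
Photon energy: hc/λ = 6.688×10⁻¹⁹ J; per mole, 4.028×10⁵ J mol⁻¹.
Energy required: 2.554×10⁻⁵ × 4.028×10⁵ = 10.29 J.
Time: 10.29 J / 0.0426 W = 240 s.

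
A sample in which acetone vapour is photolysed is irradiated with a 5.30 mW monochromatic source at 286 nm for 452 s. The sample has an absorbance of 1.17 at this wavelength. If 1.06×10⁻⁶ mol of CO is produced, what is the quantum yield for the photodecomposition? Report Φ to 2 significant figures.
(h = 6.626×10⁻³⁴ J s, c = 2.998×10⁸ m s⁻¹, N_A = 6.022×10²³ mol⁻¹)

Photon energy at 286 nm: hc/λ = (6.626×10⁻³⁴)(2.998×10⁸)/(286×10⁻⁹) = 6.946×10⁻¹⁹ J.
Energy delivered: (5.30 mW)(452 s) = 2.396 J.
Photons incident: 2.396 / 6.946×10⁻¹⁹ = 3.449×10¹⁸, i.e. 3.449×10¹⁸/6.022×10²³ = 5.727×10⁻⁶ mol.
Fraction absorbed: 1 − 10^(−1.17) = 0.9324.
Photons absorbed: 0.9324 × 5.727×10⁻⁶ = 5.340×10⁻⁶ mol.
Φ = 1.06×10⁻⁶ mol / 5.340×10⁻⁶ mol photons = 0.20.

Φ = 0.20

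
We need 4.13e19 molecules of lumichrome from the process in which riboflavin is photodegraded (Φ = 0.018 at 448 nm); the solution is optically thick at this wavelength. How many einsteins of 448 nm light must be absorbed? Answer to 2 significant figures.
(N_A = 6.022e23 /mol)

Product: 4.13e19 / 6.022e23 = 6.858e-5 mol.
Photons that must be absorbed: 6.858e-5 / 0.018 = 0.003810 mol.

0.0038 einstein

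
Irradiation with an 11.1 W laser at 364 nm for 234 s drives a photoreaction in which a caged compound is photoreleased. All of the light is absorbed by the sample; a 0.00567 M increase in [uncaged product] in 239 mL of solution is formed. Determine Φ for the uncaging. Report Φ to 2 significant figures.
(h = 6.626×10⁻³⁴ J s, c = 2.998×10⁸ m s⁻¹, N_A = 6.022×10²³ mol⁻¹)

Φ = 0.17

Product: (0.00567 M)(0.239 L) = 0.001355 mol.
Photon energy at 364 nm: hc/λ = (6.626×10⁻³⁴)(2.998×10⁸)/(364×10⁻⁹) = 5.457×10⁻¹⁹ J.
Energy delivered: (11.1 W)(234 s) = 2597 J.
Photons incident: 2597 / 5.457×10⁻¹⁹ = 4.759×10²¹, i.e. 4.759×10²¹/6.022×10²³ = 0.007903 mol.
Φ = 0.001355 mol / 0.007903 mol photons = 0.17.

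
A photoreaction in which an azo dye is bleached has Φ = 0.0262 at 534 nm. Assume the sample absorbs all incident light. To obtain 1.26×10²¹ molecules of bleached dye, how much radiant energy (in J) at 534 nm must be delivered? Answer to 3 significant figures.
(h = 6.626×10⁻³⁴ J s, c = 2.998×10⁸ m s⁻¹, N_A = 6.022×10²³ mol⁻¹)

1.79×10⁴ J

Product: 1.26×10²¹ / 6.022×10²³ = 0.002092 mol.
Photons that must be absorbed: 0.002092 / 0.0262 = 0.07985 mol.
Photon energy: hc/λ = 3.720×10⁻¹⁹ J; per mole, 2.240×10⁵ J mol⁻¹.
Energy required: 0.07985 × 2.240×10⁵ = 1.79×10⁴ J.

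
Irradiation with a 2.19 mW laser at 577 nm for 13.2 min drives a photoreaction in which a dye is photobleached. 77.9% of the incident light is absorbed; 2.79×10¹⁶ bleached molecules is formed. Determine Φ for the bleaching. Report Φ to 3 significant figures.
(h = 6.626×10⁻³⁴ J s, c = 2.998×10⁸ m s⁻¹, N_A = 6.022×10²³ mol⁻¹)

Φ = 0.00711

Product: 2.79×10¹⁶ / 6.022×10²³ = 4.633×10⁻⁸ mol.
Photon energy at 577 nm: hc/λ = (6.626×10⁻³⁴)(2.998×10⁸)/(577×10⁻⁹) = 3.443×10⁻¹⁹ J.
Energy delivered: (2.19 mW)(792 s) = 1.734 J.
Photons incident: 1.734 / 3.443×10⁻¹⁹ = 5.036×10¹⁸, i.e. 5.036×10¹⁸/6.022×10²³ = 8.363×10⁻⁶ mol.
Photons absorbed: 0.779 × 8.363×10⁻⁶ = 6.515×10⁻⁶ mol.
Φ = 4.633×10⁻⁸ mol / 6.515×10⁻⁶ mol photons = 0.00711.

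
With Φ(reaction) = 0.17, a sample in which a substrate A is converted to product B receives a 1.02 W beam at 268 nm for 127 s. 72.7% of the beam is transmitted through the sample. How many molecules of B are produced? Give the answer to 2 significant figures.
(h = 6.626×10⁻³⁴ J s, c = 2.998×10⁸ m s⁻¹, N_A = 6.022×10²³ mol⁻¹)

Photon energy at 268 nm: hc/λ = (6.626×10⁻³⁴)(2.998×10⁸)/(268×10⁻⁹) = 7.412×10⁻¹⁹ J.
Energy delivered: (1.02 W)(127 s) = 129.5 J.
Photons incident: 129.5 / 7.412×10⁻¹⁹ = 1.747×10²⁰, i.e. 1.747×10²⁰/6.022×10²³ = 2.901×10⁻⁴ mol.
Fraction absorbed: 1 − 72.7/100 = 0.2730.
Photons absorbed: 0.2730 × 2.901×10⁻⁴ = 7.920×10⁻⁵ mol.
Product: Φ × n_abs = 0.17 × 7.920×10⁻⁵ = 1.346×10⁻⁵ mol.
As a count: 1.346×10⁻⁵ × 6.022×10²³ = 8.1×10¹⁸.

8.1×10¹⁸ molecules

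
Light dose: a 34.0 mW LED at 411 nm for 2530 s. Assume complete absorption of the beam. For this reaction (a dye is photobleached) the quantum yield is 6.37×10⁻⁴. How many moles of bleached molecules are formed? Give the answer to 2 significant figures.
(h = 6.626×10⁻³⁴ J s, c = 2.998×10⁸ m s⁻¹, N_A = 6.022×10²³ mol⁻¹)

1.9×10⁻⁷ mol

Photon energy at 411 nm: hc/λ = (6.626×10⁻³⁴)(2.998×10⁸)/(411×10⁻⁹) = 4.833×10⁻¹⁹ J.
Energy delivered: (34.0 mW)(2530 s) = 86.02 J.
Photons incident: 86.02 / 4.833×10⁻¹⁹ = 1.780×10²⁰, i.e. 1.780×10²⁰/6.022×10²³ = 2.956×10⁻⁴ mol.
Product: Φ × n_abs = 6.37×10⁻⁴ × 2.956×10⁻⁴ = 1.883×10⁻⁷ mol.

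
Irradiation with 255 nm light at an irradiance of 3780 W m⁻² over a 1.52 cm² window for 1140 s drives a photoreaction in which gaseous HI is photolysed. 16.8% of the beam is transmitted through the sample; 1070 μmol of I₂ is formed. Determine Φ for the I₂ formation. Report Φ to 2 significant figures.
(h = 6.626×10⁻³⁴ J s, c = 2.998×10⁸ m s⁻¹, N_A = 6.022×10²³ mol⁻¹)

Φ = 0.92

Product: 1070 μmol = 0.00107 mol.
Photon energy at 255 nm: hc/λ = (6.626×10⁻³⁴)(2.998×10⁸)/(255×10⁻⁹) = 7.790×10⁻¹⁹ J.
Energy delivered: (3780 W m⁻²)(1.52×10⁻⁴ m²)(1140 s) = 655.0 J.
Photons incident: 655.0 / 7.790×10⁻¹⁹ = 8.408×10²⁰, i.e. 8.408×10²⁰/6.022×10²³ = 0.001396 mol.
Fraction absorbed: 1 − 16.8/100 = 0.8320.
Photons absorbed: 0.8320 × 0.001396 = 0.001161 mol.
Φ = 0.00107 mol / 0.001161 mol photons = 0.92.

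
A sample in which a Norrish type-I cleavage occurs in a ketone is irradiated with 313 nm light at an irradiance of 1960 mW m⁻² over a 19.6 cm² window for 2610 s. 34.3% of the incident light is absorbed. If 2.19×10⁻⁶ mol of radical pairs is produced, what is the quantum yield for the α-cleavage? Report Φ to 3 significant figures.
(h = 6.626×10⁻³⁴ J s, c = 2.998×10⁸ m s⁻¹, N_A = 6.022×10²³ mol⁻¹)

Φ = 0.243

Photon energy at 313 nm: hc/λ = (6.626×10⁻³⁴)(2.998×10⁸)/(313×10⁻⁹) = 6.347×10⁻¹⁹ J.
Energy delivered: (1960 mW m⁻²)(19.6×10⁻⁴ m²)(2610 s) = 10.03 J.
Photons incident: 10.03 / 6.347×10⁻¹⁹ = 1.580×10¹⁹, i.e. 1.580×10¹⁹/6.022×10²³ = 2.624×10⁻⁵ mol.
Photons absorbed: 0.343 × 2.624×10⁻⁵ = 9.000×10⁻⁶ mol.
Φ = 2.19×10⁻⁶ mol / 9.000×10⁻⁶ mol photons = 0.243.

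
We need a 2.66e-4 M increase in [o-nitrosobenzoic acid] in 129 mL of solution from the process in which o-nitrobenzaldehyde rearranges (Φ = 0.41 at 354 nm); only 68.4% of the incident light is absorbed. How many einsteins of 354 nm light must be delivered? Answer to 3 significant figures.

Product: (2.66e-4 M)(0.129 L) = 3.431e-5 mol.
Photons that must be absorbed: 3.431e-5 / 0.41 = 8.368e-5 mol.
Incident photons needed: 8.368e-5 / 0.684 = 1.223e-4 mol.

1.22e-4 einstein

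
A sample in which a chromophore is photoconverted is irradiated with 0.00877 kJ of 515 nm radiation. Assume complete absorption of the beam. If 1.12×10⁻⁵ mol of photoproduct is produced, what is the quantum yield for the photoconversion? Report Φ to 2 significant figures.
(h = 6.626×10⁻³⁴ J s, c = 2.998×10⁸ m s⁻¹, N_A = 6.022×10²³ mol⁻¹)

Photon energy at 515 nm: hc/λ = (6.626×10⁻³⁴)(2.998×10⁸)/(515×10⁻⁹) = 3.857×10⁻¹⁹ J.
Incident energy: 0.00877 kJ = 8.77 J.
Photons incident: 8.77 / 3.857×10⁻¹⁹ = 2.274×10¹⁹, i.e. 2.274×10¹⁹/6.022×10²³ = 3.776×10⁻⁵ mol.
Φ = 1.12×10⁻⁵ mol / 3.776×10⁻⁵ mol photons = 0.30.

Φ = 0.30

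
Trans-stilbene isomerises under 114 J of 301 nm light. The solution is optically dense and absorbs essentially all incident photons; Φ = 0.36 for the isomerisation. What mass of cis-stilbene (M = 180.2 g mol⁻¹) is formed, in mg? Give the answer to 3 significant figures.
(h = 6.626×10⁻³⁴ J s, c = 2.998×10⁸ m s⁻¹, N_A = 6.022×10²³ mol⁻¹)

18.6 mg

Photon energy at 301 nm: hc/λ = (6.626×10⁻³⁴)(2.998×10⁸)/(301×10⁻⁹) = 6.600×10⁻¹⁹ J.
Photons incident: 114 / 6.600×10⁻¹⁹ = 1.727×10²⁰, i.e. 1.727×10²⁰/6.022×10²³ = 2.868×10⁻⁴ mol.
Product: Φ × n_abs = 0.36 × 2.868×10⁻⁴ = 1.032×10⁻⁴ mol.
Mass: 1.032×10⁻⁴ × 180.2 = 0.01860 g = 18.6 mg.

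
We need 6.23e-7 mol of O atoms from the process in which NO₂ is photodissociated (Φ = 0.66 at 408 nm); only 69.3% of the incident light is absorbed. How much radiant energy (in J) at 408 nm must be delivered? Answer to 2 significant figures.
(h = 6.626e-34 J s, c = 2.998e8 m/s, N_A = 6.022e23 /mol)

0.40 J

Photons that must be absorbed: 6.23e-7 / 0.66 = 9.439e-7 mol.
Incident photons needed: 9.439e-7 / 0.693 = 1.362e-6 mol.
Photon energy: hc/λ = 4.869e-19 J; per mole, 2.932e5 J mol⁻¹.
Energy required: 1.362e-6 × 2.932e5 = 0.40 J.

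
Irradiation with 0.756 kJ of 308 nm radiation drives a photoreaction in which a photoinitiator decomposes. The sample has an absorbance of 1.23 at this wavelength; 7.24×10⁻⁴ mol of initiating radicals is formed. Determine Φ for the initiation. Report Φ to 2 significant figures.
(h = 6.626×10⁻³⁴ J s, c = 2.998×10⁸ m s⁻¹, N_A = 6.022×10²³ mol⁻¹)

Φ = 0.40

Photon energy at 308 nm: hc/λ = (6.626×10⁻³⁴)(2.998×10⁸)/(308×10⁻⁹) = 6.450×10⁻¹⁹ J.
Incident energy: 0.756 kJ = 756 J.
Photons incident: 756 / 6.450×10⁻¹⁹ = 1.172×10²¹, i.e. 1.172×10²¹/6.022×10²³ = 0.001946 mol.
Fraction absorbed: 1 − 10^(−1.23) = 0.9411.
Photons absorbed: 0.9411 × 0.001946 = 0.001831 mol.
Φ = 7.24×10⁻⁴ mol / 0.001831 mol photons = 0.40.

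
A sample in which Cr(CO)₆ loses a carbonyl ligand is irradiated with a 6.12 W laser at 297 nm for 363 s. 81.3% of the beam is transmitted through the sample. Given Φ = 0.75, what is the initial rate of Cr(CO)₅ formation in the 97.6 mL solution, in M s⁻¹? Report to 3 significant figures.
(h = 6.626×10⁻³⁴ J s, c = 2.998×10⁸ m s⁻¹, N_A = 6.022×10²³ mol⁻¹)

Photon energy at 297 nm: hc/λ = (6.626×10⁻³⁴)(2.998×10⁸)/(297×10⁻⁹) = 6.688×10⁻¹⁹ J.
Energy delivered: (6.12 W)(363 s) = 2222 J.
Photons incident: 2222 / 6.688×10⁻¹⁹ = 3.322×10²¹, i.e. 3.322×10²¹/6.022×10²³ = 0.005516 mol.
Fraction absorbed: 1 − 81.3/100 = 0.1870.
Photons absorbed: 0.1870 × 0.005516 = 0.001031 mol.
Product formed: 0.75 × 0.001031 = 7.733×10⁻⁴ mol.
Rate: 7.733×10⁻⁴ mol / (363 s × 0.0976 L) = 2.18×10⁻⁵ M s⁻¹.

2.18×10⁻⁵ M s⁻¹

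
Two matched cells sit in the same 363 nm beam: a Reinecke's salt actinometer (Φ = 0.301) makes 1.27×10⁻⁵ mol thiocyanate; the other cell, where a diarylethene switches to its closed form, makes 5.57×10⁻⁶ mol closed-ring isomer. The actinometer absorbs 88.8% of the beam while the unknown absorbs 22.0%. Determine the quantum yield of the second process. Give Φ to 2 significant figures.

Photons absorbed by the actinometer: 1.27×10⁻⁵ / 0.301 = 4.219×10⁻⁵ mol.
Incident flux: 4.219×10⁻⁵ / 0.888 = 4.751×10⁻⁵ einstein.
Absorbed by unknown: 0.220 × 4.751×10⁻⁵ = 1.045×10⁻⁵ mol.
Φ(unknown) = 5.57×10⁻⁶ / 1.045×10⁻⁵ = 0.53.

Φ = 0.53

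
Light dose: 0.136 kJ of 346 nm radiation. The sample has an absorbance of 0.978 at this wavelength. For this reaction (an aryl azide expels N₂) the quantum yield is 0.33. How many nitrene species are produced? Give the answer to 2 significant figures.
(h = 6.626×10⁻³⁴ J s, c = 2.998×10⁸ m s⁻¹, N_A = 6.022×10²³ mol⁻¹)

7.0×10¹⁹ species

Photon energy at 346 nm: hc/λ = (6.626×10⁻³⁴)(2.998×10⁸)/(346×10⁻⁹) = 5.741×10⁻¹⁹ J.
Incident energy: 0.136 kJ = 136 J.
Photons incident: 136 / 5.741×10⁻¹⁹ = 2.369×10²⁰, i.e. 2.369×10²⁰/6.022×10²³ = 3.934×10⁻⁴ mol.
Fraction absorbed: 1 − 10^(−0.978) = 0.8948.
Photons absorbed: 0.8948 × 3.934×10⁻⁴ = 3.520×10⁻⁴ mol.
Product: Φ × n_abs = 0.33 × 3.520×10⁻⁴ = 1.162×10⁻⁴ mol.
As a count: 1.162×10⁻⁴ × 6.022×10²³ = 7.0×10¹⁹.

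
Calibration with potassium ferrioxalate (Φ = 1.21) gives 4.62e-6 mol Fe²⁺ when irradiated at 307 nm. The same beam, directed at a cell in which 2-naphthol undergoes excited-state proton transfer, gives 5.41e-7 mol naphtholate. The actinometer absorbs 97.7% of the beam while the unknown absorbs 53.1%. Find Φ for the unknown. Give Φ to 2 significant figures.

Photons absorbed by the actinometer: 4.62e-6 / 1.21 = 3.818e-6 mol.
Incident flux: 3.818e-6 / 0.977 = 3.908e-6 einstein.
Absorbed by unknown: 0.531 × 3.908e-6 = 2.075e-6 mol.
Φ(unknown) = 5.41e-7 / 2.075e-6 = 0.26.

Φ = 0.26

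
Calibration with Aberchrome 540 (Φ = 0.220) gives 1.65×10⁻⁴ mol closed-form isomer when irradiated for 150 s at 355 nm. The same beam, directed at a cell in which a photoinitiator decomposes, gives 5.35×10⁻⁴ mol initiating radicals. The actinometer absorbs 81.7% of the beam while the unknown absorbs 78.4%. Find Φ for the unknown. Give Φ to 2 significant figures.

Photons absorbed by the actinometer: 1.65×10⁻⁴ / 0.220 = 7.500×10⁻⁴ mol.
Incident flux: 7.500×10⁻⁴ / 0.817 = 9.180×10⁻⁴ einstein.
Absorbed by unknown: 0.784 × 9.180×10⁻⁴ = 7.197×10⁻⁴ mol.
Φ(unknown) = 5.35×10⁻⁴ / 7.197×10⁻⁴ = 0.74.

Φ = 0.74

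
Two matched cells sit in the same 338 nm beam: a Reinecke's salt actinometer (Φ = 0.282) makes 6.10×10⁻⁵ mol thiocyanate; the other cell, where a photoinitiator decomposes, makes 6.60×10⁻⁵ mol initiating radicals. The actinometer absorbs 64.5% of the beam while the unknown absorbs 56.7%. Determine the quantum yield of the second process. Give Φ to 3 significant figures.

Φ = 0.347

Photons absorbed by the actinometer: 6.10×10⁻⁵ / 0.282 = 2.163×10⁻⁴ mol.
Incident flux: 2.163×10⁻⁴ / 0.645 = 3.353×10⁻⁴ einstein.
Absorbed by unknown: 0.567 × 3.353×10⁻⁴ = 1.901×10⁻⁴ mol.
Φ(unknown) = 6.60×10⁻⁵ / 1.901×10⁻⁴ = 0.347.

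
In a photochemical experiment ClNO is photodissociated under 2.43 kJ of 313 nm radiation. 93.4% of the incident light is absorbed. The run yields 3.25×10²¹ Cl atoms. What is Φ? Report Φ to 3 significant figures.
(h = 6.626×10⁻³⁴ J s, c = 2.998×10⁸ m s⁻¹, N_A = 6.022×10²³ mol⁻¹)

Φ = 0.909

Product: 3.25×10²¹ / 6.022×10²³ = 0.005397 mol.
Photon energy at 313 nm: hc/λ = (6.626×10⁻³⁴)(2.998×10⁸)/(313×10⁻⁹) = 6.347×10⁻¹⁹ J.
Incident energy: 2.43 kJ = 2430 J.
Photons incident: 2430 / 6.347×10⁻¹⁹ = 3.829×10²¹, i.e. 3.829×10²¹/6.022×10²³ = 0.006358 mol.
Photons absorbed: 0.934 × 0.006358 = 0.005938 mol.
Φ = 0.005397 mol / 0.005938 mol photons = 0.909.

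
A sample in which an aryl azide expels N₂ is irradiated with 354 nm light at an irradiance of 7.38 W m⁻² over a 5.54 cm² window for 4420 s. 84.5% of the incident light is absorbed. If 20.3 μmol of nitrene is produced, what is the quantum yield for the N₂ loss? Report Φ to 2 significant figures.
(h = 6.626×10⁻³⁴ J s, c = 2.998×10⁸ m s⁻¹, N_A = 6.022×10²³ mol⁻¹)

Φ = 0.45

Product: 20.3 μmol = 2.03×10⁻⁵ mol.
Photon energy at 354 nm: hc/λ = (6.626×10⁻³⁴)(2.998×10⁸)/(354×10⁻⁹) = 5.612×10⁻¹⁹ J.
Energy delivered: (7.38 W m⁻²)(5.54×10⁻⁴ m²)(4420 s) = 18.07 J.
Photons incident: 18.07 / 5.612×10⁻¹⁹ = 3.220×10¹⁹, i.e. 3.220×10¹⁹/6.022×10²³ = 5.347×10⁻⁵ mol.
Photons absorbed: 0.845 × 5.347×10⁻⁵ = 4.518×10⁻⁵ mol.
Φ = 2.03×10⁻⁵ mol / 4.518×10⁻⁵ mol photons = 0.45.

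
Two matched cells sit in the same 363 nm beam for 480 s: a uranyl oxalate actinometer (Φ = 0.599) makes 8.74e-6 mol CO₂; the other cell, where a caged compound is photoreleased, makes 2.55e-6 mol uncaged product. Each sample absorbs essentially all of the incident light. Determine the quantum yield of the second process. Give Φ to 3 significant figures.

Photons absorbed by the actinometer: 8.74e-6 / 0.599 = 1.459e-5 mol.
Φ(unknown) = 2.55e-6 / 1.459e-5 = 0.175.

Φ = 0.175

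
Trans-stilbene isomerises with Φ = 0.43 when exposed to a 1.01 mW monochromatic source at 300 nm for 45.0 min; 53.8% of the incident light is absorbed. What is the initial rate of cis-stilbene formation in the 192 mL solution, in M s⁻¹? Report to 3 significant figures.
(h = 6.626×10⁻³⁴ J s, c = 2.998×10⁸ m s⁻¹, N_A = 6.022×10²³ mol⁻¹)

Photon energy at 300 nm: hc/λ = (6.626×10⁻³⁴)(2.998×10⁸)/(300×10⁻⁹) = 6.622×10⁻¹⁹ J.
Energy delivered: (1.01 mW)(2700 s) = 2.727 J.
Photons incident: 2.727 / 6.622×10⁻¹⁹ = 4.118×10¹⁸, i.e. 4.118×10¹⁸/6.022×10²³ = 6.838×10⁻⁶ mol.
Photons absorbed: 0.538 × 6.838×10⁻⁶ = 3.679×10⁻⁶ mol.
Product formed: 0.43 × 3.679×10⁻⁶ = 1.582×10⁻⁶ mol.
Rate: 1.582×10⁻⁶ mol / (2700 s × 0.192 L) = 3.05×10⁻⁹ M s⁻¹.

3.05×10⁻⁹ M s⁻¹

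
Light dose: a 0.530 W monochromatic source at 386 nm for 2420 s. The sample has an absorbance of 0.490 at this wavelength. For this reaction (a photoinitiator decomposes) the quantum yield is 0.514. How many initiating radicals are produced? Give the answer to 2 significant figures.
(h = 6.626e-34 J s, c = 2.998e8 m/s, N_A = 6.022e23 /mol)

Photon energy at 386 nm: hc/λ = (6.626e-34)(2.998e8)/(386e-9) = 5.146e-19 J.
Energy delivered: (0.530 W)(2420 s) = 1283 J.
Photons incident: 1283 / 5.146e-19 = 2.493e21, i.e. 2.493e21/6.022e23 = 0.004140 mol.
Fraction absorbed: 1 − 10^(−0.490) = 0.6764.
Photons absorbed: 0.6764 × 0.004140 = 0.002800 mol.
Product: Φ × n_abs = 0.514 × 0.002800 = 0.001439 mol.
As a count: 0.001439 × 6.022e23 = 8.7e20.

8.7e20 initiating radicals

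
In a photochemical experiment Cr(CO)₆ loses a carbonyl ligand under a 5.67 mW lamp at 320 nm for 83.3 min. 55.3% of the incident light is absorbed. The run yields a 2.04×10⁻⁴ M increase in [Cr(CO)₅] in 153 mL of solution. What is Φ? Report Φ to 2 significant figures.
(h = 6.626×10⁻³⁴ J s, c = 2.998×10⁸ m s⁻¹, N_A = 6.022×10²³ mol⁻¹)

Φ = 0.74

Product: (2.04×10⁻⁴ M)(0.153 L) = 3.121×10⁻⁵ mol.
Photon energy at 320 nm: hc/λ = (6.626×10⁻³⁴)(2.998×10⁸)/(320×10⁻⁹) = 6.208×10⁻¹⁹ J.
Energy delivered: (5.67 mW)(4998 s) = 28.34 J.
Photons incident: 28.34 / 6.208×10⁻¹⁹ = 4.565×10¹⁹, i.e. 4.565×10¹⁹/6.022×10²³ = 7.581×10⁻⁵ mol.
Photons absorbed: 0.553 × 7.581×10⁻⁵ = 4.192×10⁻⁵ mol.
Φ = 3.121×10⁻⁵ mol / 4.192×10⁻⁵ mol photons = 0.74.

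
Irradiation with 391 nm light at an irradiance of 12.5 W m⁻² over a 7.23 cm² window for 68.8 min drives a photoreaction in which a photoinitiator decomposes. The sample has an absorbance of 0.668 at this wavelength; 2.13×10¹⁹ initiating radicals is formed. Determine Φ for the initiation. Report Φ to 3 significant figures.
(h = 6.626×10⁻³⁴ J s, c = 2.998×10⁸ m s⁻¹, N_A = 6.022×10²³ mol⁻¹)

Φ = 0.369

Product: 2.13×10¹⁹ / 6.022×10²³ = 3.537×10⁻⁵ mol.
Photon energy at 391 nm: hc/λ = (6.626×10⁻³⁴)(2.998×10⁸)/(391×10⁻⁹) = 5.080×10⁻¹⁹ J.
Energy delivered: (12.5 W m⁻²)(7.23×10⁻⁴ m²)(4128 s) = 37.31 J.
Photons incident: 37.31 / 5.080×10⁻¹⁹ = 7.344×10¹⁹, i.e. 7.344×10¹⁹/6.022×10²³ = 1.220×10⁻⁴ mol.
Fraction absorbed: 1 − 10^(−0.668) = 0.7852.
Photons absorbed: 0.7852 × 1.220×10⁻⁴ = 9.579×10⁻⁵ mol.
Φ = 3.537×10⁻⁵ mol / 9.579×10⁻⁵ mol photons = 0.369.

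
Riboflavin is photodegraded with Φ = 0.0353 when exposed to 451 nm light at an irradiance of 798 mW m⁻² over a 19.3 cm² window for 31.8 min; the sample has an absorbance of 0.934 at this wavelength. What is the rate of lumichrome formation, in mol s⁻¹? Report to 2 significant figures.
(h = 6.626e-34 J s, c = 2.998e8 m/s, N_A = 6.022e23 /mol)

Photon energy at 451 nm: hc/λ = (6.626e-34)(2.998e8)/(451e-9) = 4.405e-19 J.
Energy delivered: (798 mW m⁻²)(19.3e-4 m²)(1908 s) = 2.939 J.
Photons incident: 2.939 / 4.405e-19 = 6.672e18, i.e. 6.672e18/6.022e23 = 1.108e-5 mol.
Fraction absorbed: 1 − 10^(−0.934) = 0.8836.
Photons absorbed: 0.8836 × 1.108e-5 = 9.790e-6 mol.
Product formed: 0.0353 × 9.790e-6 = 3.456e-7 mol.
Rate: 3.456e-7 / 1908 s = 1.8e-10 mol s⁻¹.

1.8e-10 mol s⁻¹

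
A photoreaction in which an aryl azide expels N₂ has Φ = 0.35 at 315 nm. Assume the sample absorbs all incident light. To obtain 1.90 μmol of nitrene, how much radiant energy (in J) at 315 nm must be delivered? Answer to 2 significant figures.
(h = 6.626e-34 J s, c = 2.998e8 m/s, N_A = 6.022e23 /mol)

2.1 J

Product: 1.90 μmol = 1.90e-6 mol.
Photons that must be absorbed: 1.90e-6 / 0.35 = 5.429e-6 mol.
Photon energy: hc/λ = 6.306e-19 J; per mole, 3.797e5 J mol⁻¹.
Energy required: 5.429e-6 × 3.797e5 = 2.1 J.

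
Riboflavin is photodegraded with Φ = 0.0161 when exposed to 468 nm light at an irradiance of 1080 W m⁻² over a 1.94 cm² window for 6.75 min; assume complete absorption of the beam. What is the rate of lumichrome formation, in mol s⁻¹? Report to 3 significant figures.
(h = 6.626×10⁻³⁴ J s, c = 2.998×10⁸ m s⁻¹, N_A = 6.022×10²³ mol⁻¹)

Photon energy at 468 nm: hc/λ = (6.626×10⁻³⁴)(2.998×10⁸)/(468×10⁻⁹) = 4.245×10⁻¹⁹ J.
Energy delivered: (1080 W m⁻²)(1.94×10⁻⁴ m²)(405 s) = 84.86 J.
Photons incident: 84.86 / 4.245×10⁻¹⁹ = 1.999×10²⁰, i.e. 1.999×10²⁰/6.022×10²³ = 3.319×10⁻⁴ mol.
Product formed: 0.0161 × 3.319×10⁻⁴ = 5.344×10⁻⁶ mol.
Rate: 5.344×10⁻⁶ / 405 s = 1.32×10⁻⁸ mol s⁻¹.

1.32×10⁻⁸ mol s⁻¹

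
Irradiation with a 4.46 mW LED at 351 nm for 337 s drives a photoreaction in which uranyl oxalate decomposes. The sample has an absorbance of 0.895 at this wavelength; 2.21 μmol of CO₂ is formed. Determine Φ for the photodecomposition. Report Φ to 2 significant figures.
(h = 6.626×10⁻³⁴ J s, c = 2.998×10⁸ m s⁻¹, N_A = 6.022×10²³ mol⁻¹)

Φ = 0.57

Product: 2.21 μmol = 2.21×10⁻⁶ mol.
Photon energy at 351 nm: hc/λ = (6.626×10⁻³⁴)(2.998×10⁸)/(351×10⁻⁹) = 5.659×10⁻¹⁹ J.
Energy delivered: (4.46 mW)(337 s) = 1.503 J.
Photons incident: 1.503 / 5.659×10⁻¹⁹ = 2.656×10¹⁸, i.e. 2.656×10¹⁸/6.022×10²³ = 4.410×10⁻⁶ mol.
Fraction absorbed: 1 − 10^(−0.895) = 0.8726.
Photons absorbed: 0.8726 × 4.410×10⁻⁶ = 3.848×10⁻⁶ mol.
Φ = 2.21×10⁻⁶ mol / 3.848×10⁻⁶ mol photons = 0.57.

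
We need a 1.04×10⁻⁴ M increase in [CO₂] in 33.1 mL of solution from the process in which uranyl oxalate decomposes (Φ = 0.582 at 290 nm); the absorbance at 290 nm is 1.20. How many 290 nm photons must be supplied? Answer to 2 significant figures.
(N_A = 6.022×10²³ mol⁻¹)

Product: (1.04×10⁻⁴ M)(0.0331 L) = 3.442×10⁻⁶ mol.
Photons that must be absorbed: 3.442×10⁻⁶ / 0.582 = 5.914×10⁻⁶ mol.
Fraction absorbed: 1 − 10^(−1.20) = 0.9369.
Incident photons needed: 5.914×10⁻⁶ / 0.9369 = 6.312×10⁻⁶ mol.
Photon count: 6.312×10⁻⁶ × 6.022×10²³ = 3.8×10¹⁸.

3.8×10¹⁸ photons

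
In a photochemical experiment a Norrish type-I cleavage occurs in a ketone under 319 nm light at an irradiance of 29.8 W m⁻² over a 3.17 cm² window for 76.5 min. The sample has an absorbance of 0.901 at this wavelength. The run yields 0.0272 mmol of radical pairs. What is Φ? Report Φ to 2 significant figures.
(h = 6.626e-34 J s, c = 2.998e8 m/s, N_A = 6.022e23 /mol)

Product: 0.0272 mmol = 2.72e-5 mol.
Photon energy at 319 nm: hc/λ = (6.626e-34)(2.998e8)/(319e-9) = 6.227e-19 J.
Energy delivered: (29.8 W m⁻²)(3.17e-4 m²)(4590 s) = 43.36 J.
Photons incident: 43.36 / 6.227e-19 = 6.963e19, i.e. 6.963e19/6.022e23 = 1.156e-4 mol.
Fraction absorbed: 1 − 10^(−0.901) = 0.8744.
Photons absorbed: 0.8744 × 1.156e-4 = 1.011e-4 mol.
Φ = 2.72e-5 mol / 1.011e-4 mol photons = 0.27.

Φ = 0.27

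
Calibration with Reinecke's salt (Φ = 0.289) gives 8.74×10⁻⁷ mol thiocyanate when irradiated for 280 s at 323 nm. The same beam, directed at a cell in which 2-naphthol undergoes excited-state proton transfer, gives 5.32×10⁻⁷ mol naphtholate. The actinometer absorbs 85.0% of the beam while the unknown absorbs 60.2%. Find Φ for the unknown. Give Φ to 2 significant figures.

Photons absorbed by the actinometer: 8.74×10⁻⁷ / 0.289 = 3.024×10⁻⁶ mol.
Incident flux: 3.024×10⁻⁶ / 0.850 = 3.558×10⁻⁶ einstein.
Absorbed by unknown: 0.602 × 3.558×10⁻⁶ = 2.142×10⁻⁶ mol.
Φ(unknown) = 5.32×10⁻⁷ / 2.142×10⁻⁶ = 0.25.

Φ = 0.25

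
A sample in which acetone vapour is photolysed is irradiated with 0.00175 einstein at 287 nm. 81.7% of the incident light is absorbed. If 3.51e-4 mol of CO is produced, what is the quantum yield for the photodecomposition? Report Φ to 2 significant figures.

Φ = 0.25

Photons absorbed: 0.817 × 0.00175 = 0.001430 mol.
Φ = 3.51e-4 mol / 0.001430 mol photons = 0.25.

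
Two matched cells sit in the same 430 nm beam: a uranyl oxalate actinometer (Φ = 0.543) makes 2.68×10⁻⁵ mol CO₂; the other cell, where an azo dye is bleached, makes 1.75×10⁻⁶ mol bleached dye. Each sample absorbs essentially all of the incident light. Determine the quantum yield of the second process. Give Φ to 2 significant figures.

Φ = 0.035

Photons absorbed by the actinometer: 2.68×10⁻⁵ / 0.543 = 4.936×10⁻⁵ mol.
Φ(unknown) = 1.75×10⁻⁶ / 4.936×10⁻⁵ = 0.035.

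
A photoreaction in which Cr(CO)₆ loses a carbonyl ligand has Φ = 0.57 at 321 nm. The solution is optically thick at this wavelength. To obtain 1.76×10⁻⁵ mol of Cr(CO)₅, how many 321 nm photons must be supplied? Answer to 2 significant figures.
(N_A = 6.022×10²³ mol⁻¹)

1.9×10¹⁹ photons

Photons that must be absorbed: 1.76×10⁻⁵ / 0.57 = 3.088×10⁻⁵ mol.
Photon count: 3.088×10⁻⁵ × 6.022×10²³ = 1.9×10¹⁹.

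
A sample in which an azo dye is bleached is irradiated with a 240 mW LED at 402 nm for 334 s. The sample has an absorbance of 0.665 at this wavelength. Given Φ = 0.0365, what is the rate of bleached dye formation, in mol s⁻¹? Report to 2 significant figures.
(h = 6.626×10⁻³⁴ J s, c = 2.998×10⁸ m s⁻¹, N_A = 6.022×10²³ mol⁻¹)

Photon energy at 402 nm: hc/λ = (6.626×10⁻³⁴)(2.998×10⁸)/(402×10⁻⁹) = 4.941×10⁻¹⁹ J.
Energy delivered: (240 mW)(334 s) = 80.16 J.
Photons incident: 80.16 / 4.941×10⁻¹⁹ = 1.622×10²⁰, i.e. 1.622×10²⁰/6.022×10²³ = 2.693×10⁻⁴ mol.
Fraction absorbed: 1 − 10^(−0.665) = 0.7837.
Photons absorbed: 0.7837 × 2.693×10⁻⁴ = 2.111×10⁻⁴ mol.
Product formed: 0.0365 × 2.111×10⁻⁴ = 7.705×10⁻⁶ mol.
Rate: 7.705×10⁻⁶ / 334 s = 2.3×10⁻⁸ mol s⁻¹.

2.3×10⁻⁸ mol s⁻¹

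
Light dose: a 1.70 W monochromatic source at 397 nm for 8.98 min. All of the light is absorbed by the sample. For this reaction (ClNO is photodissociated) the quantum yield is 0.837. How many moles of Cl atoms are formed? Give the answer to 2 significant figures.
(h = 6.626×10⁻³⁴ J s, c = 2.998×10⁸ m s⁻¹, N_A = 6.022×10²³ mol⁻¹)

0.0025 mol

Photon energy at 397 nm: hc/λ = (6.626×10⁻³⁴)(2.998×10⁸)/(397×10⁻⁹) = 5.004×10⁻¹⁹ J.
Energy delivered: (1.70 W)(538.8 s) = 916.0 J.
Photons incident: 916.0 / 5.004×10⁻¹⁹ = 1.831×10²¹, i.e. 1.831×10²¹/6.022×10²³ = 0.003041 mol.
Product: Φ × n_abs = 0.837 × 0.003041 = 0.002545 mol.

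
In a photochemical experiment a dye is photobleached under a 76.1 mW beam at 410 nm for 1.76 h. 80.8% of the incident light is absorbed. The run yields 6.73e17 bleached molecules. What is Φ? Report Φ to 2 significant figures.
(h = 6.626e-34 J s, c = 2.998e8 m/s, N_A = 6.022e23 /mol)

Φ = 8.4e-4

Product: 6.73e17 / 6.022e23 = 1.118e-6 mol.
Photon energy at 410 nm: hc/λ = (6.626e-34)(2.998e8)/(410e-9) = 4.845e-19 J.
Energy delivered: (76.1 mW)(6336 s) = 482.2 J.
Photons incident: 482.2 / 4.845e-19 = 9.953e20, i.e. 9.953e20/6.022e23 = 0.001653 mol.
Photons absorbed: 0.808 × 0.001653 = 0.001336 mol.
Φ = 1.118e-6 mol / 0.001336 mol photons = 8.4e-4.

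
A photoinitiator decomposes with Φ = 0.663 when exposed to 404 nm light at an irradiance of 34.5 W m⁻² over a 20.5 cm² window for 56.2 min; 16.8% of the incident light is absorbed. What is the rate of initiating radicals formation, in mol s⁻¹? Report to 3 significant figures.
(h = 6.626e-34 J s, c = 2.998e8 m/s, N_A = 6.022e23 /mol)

Photon energy at 404 nm: hc/λ = (6.626e-34)(2.998e8)/(404e-9) = 4.917e-19 J.
Energy delivered: (34.5 W m⁻²)(20.5e-4 m²)(3372 s) = 238.5 J.
Photons incident: 238.5 / 4.917e-19 = 4.851e20, i.e. 4.851e20/6.022e23 = 8.055e-4 mol.
Photons absorbed: 0.168 × 8.055e-4 = 1.353e-4 mol.
Product formed: 0.663 × 1.353e-4 = 8.970e-5 mol.
Rate: 8.970e-5 / 3372 s = 2.66e-8 mol s⁻¹.

2.66e-8 mol s⁻¹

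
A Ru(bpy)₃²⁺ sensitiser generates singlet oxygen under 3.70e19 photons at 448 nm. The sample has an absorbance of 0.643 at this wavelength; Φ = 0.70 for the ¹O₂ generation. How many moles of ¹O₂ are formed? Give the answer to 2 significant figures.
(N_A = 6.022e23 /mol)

3.3e-5 mol

Moles of photons: 3.70e19 / 6.022e23 = 6.144e-5 mol.
Fraction absorbed: 1 − 10^(−0.643) = 0.7725.
Photons absorbed: 0.7725 × 6.144e-5 = 4.746e-5 mol.
Product: Φ × n_abs = 0.70 × 4.746e-5 = 3.322e-5 mol.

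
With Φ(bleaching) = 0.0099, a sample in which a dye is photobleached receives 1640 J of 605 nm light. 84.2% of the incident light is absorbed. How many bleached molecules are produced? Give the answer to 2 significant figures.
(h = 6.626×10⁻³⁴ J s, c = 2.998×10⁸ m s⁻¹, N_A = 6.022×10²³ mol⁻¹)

Photon energy at 605 nm: hc/λ = (6.626×10⁻³⁴)(2.998×10⁸)/(605×10⁻⁹) = 3.283×10⁻¹⁹ J.
Photons incident: 1640 / 3.283×10⁻¹⁹ = 4.995×10²¹, i.e. 4.995×10²¹/6.022×10²³ = 0.008295 mol.
Photons absorbed: 0.842 × 0.008295 = 0.006984 mol.
Product: Φ × n_abs = 0.0099 × 0.006984 = 6.914×10⁻⁵ mol.
As a count: 6.914×10⁻⁵ × 6.022×10²³ = 4.2×10¹⁹.

4.2×10¹⁹ bleached molecules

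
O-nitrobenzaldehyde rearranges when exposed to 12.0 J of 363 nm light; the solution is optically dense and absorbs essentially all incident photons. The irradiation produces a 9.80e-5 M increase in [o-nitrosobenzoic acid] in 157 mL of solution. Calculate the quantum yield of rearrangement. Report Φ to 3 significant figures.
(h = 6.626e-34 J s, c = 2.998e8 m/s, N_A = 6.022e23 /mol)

Φ = 0.423

Product: (9.80e-5 M)(0.157 L) = 1.539e-5 mol.
Photon energy at 363 nm: hc/λ = (6.626e-34)(2.998e8)/(363e-9) = 5.472e-19 J.
Photons incident: 12.0 / 5.472e-19 = 2.193e19, i.e. 2.193e19/6.022e23 = 3.642e-5 mol.
Φ = 1.539e-5 mol / 3.642e-5 mol photons = 0.423.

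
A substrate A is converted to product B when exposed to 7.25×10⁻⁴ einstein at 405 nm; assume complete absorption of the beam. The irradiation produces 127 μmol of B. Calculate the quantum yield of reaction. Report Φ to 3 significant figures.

Φ = 0.175

Product: 127 μmol = 1.27×10⁻⁴ mol.
Φ = 1.27×10⁻⁴ mol / 7.25×10⁻⁴ mol photons = 0.175.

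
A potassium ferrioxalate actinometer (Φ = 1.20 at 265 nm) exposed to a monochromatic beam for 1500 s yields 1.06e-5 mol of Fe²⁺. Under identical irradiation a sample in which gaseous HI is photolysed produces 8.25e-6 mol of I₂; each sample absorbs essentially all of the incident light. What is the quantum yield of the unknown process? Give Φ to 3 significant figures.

Photons absorbed by the actinometer: 1.06e-5 / 1.20 = 8.833e-6 mol.
Φ(unknown) = 8.25e-6 / 8.833e-6 = 0.934.

Φ = 0.934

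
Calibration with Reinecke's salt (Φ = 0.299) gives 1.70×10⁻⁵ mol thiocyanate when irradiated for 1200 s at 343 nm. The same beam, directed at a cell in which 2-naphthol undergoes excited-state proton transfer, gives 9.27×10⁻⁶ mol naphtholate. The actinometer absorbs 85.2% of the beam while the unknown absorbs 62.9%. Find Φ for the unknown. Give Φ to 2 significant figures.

Photons absorbed by the actinometer: 1.70×10⁻⁵ / 0.299 = 5.686×10⁻⁵ mol.
Incident flux: 5.686×10⁻⁵ / 0.852 = 6.674×10⁻⁵ einstein.
Absorbed by unknown: 0.629 × 6.674×10⁻⁵ = 4.198×10⁻⁵ mol.
Φ(unknown) = 9.27×10⁻⁶ / 4.198×10⁻⁵ = 0.22.

Φ = 0.22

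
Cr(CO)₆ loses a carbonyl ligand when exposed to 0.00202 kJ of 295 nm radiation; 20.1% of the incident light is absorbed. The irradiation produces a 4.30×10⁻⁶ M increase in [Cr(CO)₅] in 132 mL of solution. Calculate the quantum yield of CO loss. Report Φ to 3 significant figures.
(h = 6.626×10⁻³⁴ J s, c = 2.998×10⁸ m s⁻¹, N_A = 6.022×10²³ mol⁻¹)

Product: (4.30×10⁻⁶ M)(0.132 L) = 5.676×10⁻⁷ mol.
Photon energy at 295 nm: hc/λ = (6.626×10⁻³⁴)(2.998×10⁸)/(295×10⁻⁹) = 6.734×10⁻¹⁹ J.
Incident energy: 0.00202 kJ = 2.02 J.
Photons incident: 2.02 / 6.734×10⁻¹⁹ = 3.000×10¹⁸, i.e. 3.000×10¹⁸/6.022×10²³ = 4.982×10⁻⁶ mol.
Photons absorbed: 0.201 × 4.982×10⁻⁶ = 1.001×10⁻⁶ mol.
Φ = 5.676×10⁻⁷ mol / 1.001×10⁻⁶ mol photons = 0.567.

Φ = 0.567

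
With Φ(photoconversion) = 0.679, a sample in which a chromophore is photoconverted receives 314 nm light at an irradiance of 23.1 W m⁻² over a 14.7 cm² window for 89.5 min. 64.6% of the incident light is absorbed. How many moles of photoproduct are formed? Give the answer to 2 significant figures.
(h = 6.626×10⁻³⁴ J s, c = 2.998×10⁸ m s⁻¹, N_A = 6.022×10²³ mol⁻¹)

Photon energy at 314 nm: hc/λ = (6.626×10⁻³⁴)(2.998×10⁸)/(314×10⁻⁹) = 6.326×10⁻¹⁹ J.
Energy delivered: (23.1 W m⁻²)(14.7×10⁻⁴ m²)(5370 s) = 182.3 J.
Photons incident: 182.3 / 6.326×10⁻¹⁹ = 2.882×10²⁰, i.e. 2.882×10²⁰/6.022×10²³ = 4.786×10⁻⁴ mol.
Photons absorbed: 0.646 × 4.786×10⁻⁴ = 3.092×10⁻⁴ mol.
Product: Φ × n_abs = 0.679 × 3.092×10⁻⁴ = 2.099×10⁻⁴ mol.

2.1×10⁻⁴ mol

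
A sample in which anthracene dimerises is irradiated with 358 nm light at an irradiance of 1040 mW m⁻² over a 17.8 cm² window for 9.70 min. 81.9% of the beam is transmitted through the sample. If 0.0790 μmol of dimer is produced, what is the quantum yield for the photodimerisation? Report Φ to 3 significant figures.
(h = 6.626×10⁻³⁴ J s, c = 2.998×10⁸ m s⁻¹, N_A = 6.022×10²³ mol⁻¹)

Product: 0.0790 μmol = 7.90×10⁻⁸ mol.
Photon energy at 358 nm: hc/λ = (6.626×10⁻³⁴)(2.998×10⁸)/(358×10⁻⁹) = 5.549×10⁻¹⁹ J.
Energy delivered: (1040 mW m⁻²)(17.8×10⁻⁴ m²)(582 s) = 1.077 J.
Photons incident: 1.077 / 5.549×10⁻¹⁹ = 1.941×10¹⁸, i.e. 1.941×10¹⁸/6.022×10²³ = 3.223×10⁻⁶ mol.
Fraction absorbed: 1 − 81.9/100 = 0.1810.
Photons absorbed: 0.1810 × 3.223×10⁻⁶ = 5.834×10⁻⁷ mol.
Φ = 7.90×10⁻⁸ mol / 5.834×10⁻⁷ mol photons = 0.135.

Φ = 0.135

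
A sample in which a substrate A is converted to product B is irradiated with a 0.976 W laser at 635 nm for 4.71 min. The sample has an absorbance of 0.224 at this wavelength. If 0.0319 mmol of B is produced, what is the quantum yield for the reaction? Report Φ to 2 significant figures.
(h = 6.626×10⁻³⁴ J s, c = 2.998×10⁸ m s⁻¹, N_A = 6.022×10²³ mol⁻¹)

Φ = 0.054

Product: 0.0319 mmol = 3.19×10⁻⁵ mol.
Photon energy at 635 nm: hc/λ = (6.626×10⁻³⁴)(2.998×10⁸)/(635×10⁻⁹) = 3.128×10⁻¹⁹ J.
Energy delivered: (0.976 W)(282.6 s) = 275.8 J.
Photons incident: 275.8 / 3.128×10⁻¹⁹ = 8.817×10²⁰, i.e. 8.817×10²⁰/6.022×10²³ = 0.001464 mol.
Fraction absorbed: 1 − 10^(−0.224) = 0.4030.
Photons absorbed: 0.4030 × 0.001464 = 5.900×10⁻⁴ mol.
Φ = 3.19×10⁻⁵ mol / 5.900×10⁻⁴ mol photons = 0.054.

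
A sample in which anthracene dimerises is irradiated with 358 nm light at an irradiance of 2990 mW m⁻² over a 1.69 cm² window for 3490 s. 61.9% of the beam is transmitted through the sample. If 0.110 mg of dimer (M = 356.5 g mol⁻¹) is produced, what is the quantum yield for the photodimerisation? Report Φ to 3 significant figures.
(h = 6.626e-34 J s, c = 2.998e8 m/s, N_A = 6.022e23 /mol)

Φ = 0.153

Product: 0.110 mg / 356.5 g mol⁻¹ = 3.086e-7 mol.
Photon energy at 358 nm: hc/λ = (6.626e-34)(2.998e8)/(358e-9) = 5.549e-19 J.
Energy delivered: (2990 mW m⁻²)(1.69e-4 m²)(3490 s) = 1.764 J.
Photons incident: 1.764 / 5.549e-19 = 3.179e18, i.e. 3.179e18/6.022e23 = 5.279e-6 mol.
Fraction absorbed: 1 − 61.9/100 = 0.3810.
Photons absorbed: 0.3810 × 5.279e-6 = 2.011e-6 mol.
Φ = 3.086e-7 mol / 2.011e-6 mol photons = 0.153.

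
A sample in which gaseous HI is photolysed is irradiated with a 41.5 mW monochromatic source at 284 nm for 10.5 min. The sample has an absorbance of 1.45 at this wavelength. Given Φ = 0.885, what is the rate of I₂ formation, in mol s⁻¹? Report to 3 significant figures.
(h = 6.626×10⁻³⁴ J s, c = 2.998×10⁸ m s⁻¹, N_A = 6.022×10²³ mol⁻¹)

Photon energy at 284 nm: hc/λ = (6.626×10⁻³⁴)(2.998×10⁸)/(284×10⁻⁹) = 6.995×10⁻¹⁹ J.
Energy delivered: (41.5 mW)(630 s) = 26.15 J.
Photons incident: 26.15 / 6.995×10⁻¹⁹ = 3.738×10¹⁹, i.e. 3.738×10¹⁹/6.022×10²³ = 6.207×10⁻⁵ mol.
Fraction absorbed: 1 − 10^(−1.45) = 0.9645.
Photons absorbed: 0.9645 × 6.207×10⁻⁵ = 5.987×10⁻⁵ mol.
Product formed: 0.885 × 5.987×10⁻⁵ = 5.298×10⁻⁵ mol.
Rate: 5.298×10⁻⁵ / 630 s = 8.41×10⁻⁸ mol s⁻¹.

8.41×10⁻⁸ mol s⁻¹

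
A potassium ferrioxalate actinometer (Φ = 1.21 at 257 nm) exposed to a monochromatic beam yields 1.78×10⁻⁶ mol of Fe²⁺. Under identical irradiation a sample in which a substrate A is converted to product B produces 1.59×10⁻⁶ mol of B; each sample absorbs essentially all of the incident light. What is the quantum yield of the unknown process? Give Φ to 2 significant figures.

Photons absorbed by the actinometer: 1.78×10⁻⁶ / 1.21 = 1.471×10⁻⁶ mol.
Φ(unknown) = 1.59×10⁻⁶ / 1.471×10⁻⁶ = 1.1.

Φ = 1.1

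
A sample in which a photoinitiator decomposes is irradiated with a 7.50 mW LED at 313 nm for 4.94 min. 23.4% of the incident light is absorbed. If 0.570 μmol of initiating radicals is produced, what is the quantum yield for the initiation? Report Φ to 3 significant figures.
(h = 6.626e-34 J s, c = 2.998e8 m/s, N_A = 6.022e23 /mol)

Φ = 0.419

Product: 0.570 μmol = 5.70e-7 mol.
Photon energy at 313 nm: hc/λ = (6.626e-34)(2.998e8)/(313e-9) = 6.347e-19 J.
Energy delivered: (7.50 mW)(296.4 s) = 2.223 J.
Photons incident: 2.223 / 6.347e-19 = 3.502e18, i.e. 3.502e18/6.022e23 = 5.815e-6 mol.
Photons absorbed: 0.234 × 5.815e-6 = 1.361e-6 mol.
Φ = 5.70e-7 mol / 1.361e-6 mol photons = 0.419.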